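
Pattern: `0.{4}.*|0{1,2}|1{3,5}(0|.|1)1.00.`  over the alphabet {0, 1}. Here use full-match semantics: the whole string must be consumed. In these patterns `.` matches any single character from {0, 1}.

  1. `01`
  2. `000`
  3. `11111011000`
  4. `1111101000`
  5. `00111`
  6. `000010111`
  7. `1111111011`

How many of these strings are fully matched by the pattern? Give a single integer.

1 → no match
2 → no match
3 → match
4 → no match
5 → match
6 → match
7 → no match
Total matched: 3

3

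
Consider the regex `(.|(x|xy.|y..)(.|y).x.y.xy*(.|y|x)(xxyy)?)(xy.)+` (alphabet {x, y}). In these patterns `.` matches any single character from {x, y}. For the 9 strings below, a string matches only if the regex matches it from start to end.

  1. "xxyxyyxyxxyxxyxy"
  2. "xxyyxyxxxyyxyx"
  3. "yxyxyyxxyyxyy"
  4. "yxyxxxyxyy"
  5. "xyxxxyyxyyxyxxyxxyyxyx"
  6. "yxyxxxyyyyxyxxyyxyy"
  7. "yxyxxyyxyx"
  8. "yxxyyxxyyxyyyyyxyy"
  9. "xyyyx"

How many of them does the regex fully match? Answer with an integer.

1 → no match
2 → no match
3 → no match
4 → no match
5 → match
6 → no match
7 → match
8 → match
9 → no match
Total matched: 3

3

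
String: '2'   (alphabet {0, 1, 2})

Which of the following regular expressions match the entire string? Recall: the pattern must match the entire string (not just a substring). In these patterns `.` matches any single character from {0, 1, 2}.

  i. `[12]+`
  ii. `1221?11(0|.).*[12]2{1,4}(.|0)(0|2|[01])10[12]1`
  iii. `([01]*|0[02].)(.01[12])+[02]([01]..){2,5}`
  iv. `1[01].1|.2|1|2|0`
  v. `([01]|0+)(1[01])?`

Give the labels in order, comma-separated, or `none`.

i, iv

i → match
ii → no match — must start with '122'
iii → no match
iv → match
v → no match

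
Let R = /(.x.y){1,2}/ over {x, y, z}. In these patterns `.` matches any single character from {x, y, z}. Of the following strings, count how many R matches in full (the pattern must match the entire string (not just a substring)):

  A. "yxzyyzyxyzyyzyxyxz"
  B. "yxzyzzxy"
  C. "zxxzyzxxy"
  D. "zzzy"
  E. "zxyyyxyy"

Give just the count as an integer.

1

A → no match — must end with "y"
B → no match
C → no match
D → no match
E → match
Total matched: 1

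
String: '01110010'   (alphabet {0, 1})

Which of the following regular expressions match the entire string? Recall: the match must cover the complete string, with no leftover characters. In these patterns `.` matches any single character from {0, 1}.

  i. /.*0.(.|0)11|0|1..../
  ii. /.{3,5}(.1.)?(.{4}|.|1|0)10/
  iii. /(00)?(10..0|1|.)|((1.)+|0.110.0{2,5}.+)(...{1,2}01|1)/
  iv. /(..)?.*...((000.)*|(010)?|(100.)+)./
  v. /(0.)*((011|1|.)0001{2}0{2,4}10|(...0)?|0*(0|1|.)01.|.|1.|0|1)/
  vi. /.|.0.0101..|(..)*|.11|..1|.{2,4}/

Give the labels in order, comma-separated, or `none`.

i → no match
ii → match
iii → no match
iv → match
v → no match
vi → match

ii, iv, vi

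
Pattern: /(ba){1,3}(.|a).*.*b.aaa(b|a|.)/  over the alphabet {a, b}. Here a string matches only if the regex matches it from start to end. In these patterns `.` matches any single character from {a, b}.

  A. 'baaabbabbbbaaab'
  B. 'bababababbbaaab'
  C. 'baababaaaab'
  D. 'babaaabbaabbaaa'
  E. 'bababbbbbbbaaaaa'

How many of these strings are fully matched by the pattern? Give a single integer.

4

A → match
B → match
C → match
D → no match
E → match
Total matched: 4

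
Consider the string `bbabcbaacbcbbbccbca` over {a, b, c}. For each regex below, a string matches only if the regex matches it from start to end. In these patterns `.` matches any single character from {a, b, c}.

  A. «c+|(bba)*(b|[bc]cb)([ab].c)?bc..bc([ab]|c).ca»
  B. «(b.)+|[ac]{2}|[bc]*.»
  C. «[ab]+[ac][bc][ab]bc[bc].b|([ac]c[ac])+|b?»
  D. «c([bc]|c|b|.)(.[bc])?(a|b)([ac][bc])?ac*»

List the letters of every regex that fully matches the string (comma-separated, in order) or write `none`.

A

A → match
B → no match
C → no match
D → no match — must start with `c`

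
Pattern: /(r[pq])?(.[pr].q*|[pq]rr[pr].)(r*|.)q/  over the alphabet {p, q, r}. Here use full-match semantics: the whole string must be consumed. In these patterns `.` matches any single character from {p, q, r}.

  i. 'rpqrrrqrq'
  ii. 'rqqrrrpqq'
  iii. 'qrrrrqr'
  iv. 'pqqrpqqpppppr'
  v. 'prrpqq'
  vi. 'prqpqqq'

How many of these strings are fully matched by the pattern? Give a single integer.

i → match
ii → match
iii → no match — must end with 'q'
iv → no match — must end with 'q'
v → match
vi → no match
Total matched: 3

3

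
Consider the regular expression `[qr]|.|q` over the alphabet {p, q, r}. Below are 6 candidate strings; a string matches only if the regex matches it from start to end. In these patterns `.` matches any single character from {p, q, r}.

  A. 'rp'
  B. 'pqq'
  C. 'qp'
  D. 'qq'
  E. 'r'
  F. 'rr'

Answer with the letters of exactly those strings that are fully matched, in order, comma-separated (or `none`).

A → no match
B → no match
C → no match
D → no match
E → match
F → no match

E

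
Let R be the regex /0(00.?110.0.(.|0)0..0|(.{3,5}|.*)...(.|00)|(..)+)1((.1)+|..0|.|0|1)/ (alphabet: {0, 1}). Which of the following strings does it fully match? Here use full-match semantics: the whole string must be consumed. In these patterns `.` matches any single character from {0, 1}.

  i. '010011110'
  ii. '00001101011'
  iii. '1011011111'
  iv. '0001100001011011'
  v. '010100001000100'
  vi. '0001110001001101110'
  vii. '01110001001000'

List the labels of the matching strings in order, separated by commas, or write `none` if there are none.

i → match
ii → match
iii → no match — must start with '0'
iv → match
v → no match
vi → match
vii → match

i, ii, iv, vi, vii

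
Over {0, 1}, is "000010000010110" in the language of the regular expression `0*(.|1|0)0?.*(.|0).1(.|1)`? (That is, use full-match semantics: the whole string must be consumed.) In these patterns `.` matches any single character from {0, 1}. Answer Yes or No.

Yes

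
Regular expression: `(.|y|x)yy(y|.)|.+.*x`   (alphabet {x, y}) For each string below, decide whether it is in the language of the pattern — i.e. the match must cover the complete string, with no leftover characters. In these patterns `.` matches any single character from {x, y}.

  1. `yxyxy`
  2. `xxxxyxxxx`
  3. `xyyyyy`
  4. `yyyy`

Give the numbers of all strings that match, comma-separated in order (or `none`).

2, 4

1 → no match
2 → match
3 → no match
4 → match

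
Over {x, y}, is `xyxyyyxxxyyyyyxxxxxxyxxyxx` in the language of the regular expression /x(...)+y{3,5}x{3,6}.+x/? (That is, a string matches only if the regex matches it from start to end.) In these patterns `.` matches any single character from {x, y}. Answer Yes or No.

Yes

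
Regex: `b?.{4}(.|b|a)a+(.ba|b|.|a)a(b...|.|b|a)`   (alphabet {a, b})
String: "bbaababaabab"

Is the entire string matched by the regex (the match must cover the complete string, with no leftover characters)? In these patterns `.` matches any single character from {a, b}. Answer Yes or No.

No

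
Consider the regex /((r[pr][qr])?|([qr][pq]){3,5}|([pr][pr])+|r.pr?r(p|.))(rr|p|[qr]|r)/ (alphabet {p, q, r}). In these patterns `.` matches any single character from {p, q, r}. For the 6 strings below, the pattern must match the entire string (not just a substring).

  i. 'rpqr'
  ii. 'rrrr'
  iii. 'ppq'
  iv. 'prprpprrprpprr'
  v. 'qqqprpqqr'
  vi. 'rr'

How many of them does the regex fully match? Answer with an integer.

i. 'rpqr' → match
ii. 'rrrr' → match
iii. 'ppq' → match
iv → match
v. 'qqqprpqqr' → match
vi. 'rr' → match
Total matched: 6

6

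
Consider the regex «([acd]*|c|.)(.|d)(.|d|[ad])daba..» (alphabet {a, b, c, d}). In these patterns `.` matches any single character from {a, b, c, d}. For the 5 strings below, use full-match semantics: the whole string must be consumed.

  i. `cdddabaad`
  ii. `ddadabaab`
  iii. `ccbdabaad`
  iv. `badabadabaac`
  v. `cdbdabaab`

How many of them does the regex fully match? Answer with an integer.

4

i → match
ii → match
iii → match
iv → no match
v → match
Total matched: 4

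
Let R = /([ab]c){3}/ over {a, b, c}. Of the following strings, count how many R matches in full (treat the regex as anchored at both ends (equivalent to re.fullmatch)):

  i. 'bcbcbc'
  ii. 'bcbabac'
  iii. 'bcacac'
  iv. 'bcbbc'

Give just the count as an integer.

i. 'bcbcbc' → match
ii. 'bcbabac' → no match
iii. 'bcacac' → match
iv. 'bcbbc' → no match
Total matched: 2

2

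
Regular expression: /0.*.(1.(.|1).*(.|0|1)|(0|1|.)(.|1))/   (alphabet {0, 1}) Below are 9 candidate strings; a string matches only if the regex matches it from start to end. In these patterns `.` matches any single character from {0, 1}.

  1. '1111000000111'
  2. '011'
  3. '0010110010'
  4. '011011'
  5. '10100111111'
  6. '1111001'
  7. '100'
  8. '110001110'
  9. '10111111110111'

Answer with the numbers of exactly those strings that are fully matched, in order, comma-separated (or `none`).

1 → no match — must start with '0'
2 → no match
3 → match
4 → match
5 → no match — must start with '0'
6 → no match — must start with '0'
7 → no match — must start with '0'
8 → no match — must start with '0'
9 → no match — must start with '0'

3, 4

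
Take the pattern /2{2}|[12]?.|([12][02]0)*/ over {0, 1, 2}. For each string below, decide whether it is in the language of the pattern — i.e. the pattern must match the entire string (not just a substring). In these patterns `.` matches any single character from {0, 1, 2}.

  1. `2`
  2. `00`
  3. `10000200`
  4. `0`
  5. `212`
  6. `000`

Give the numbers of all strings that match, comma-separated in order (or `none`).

1. `2` → match
2. `00` → no match
3. `10000200` → no match
4. `0` → match
5. `212` → no match
6. `000` → no match

1, 4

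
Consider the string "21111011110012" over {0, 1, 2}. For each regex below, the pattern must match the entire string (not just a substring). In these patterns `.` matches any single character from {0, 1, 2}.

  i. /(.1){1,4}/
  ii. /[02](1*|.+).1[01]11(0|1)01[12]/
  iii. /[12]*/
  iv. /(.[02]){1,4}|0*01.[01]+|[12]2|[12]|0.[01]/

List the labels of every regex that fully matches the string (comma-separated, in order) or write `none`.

ii

i → no match — must end with "1"
ii → match
iii → no match
iv → no match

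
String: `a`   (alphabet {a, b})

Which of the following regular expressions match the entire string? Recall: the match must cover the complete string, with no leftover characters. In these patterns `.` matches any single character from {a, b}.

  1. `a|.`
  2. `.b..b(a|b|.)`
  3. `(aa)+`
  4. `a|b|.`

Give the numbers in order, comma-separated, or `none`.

1 → match
2 → no match
3 → no match — must start with `aa`
4 → match

1, 4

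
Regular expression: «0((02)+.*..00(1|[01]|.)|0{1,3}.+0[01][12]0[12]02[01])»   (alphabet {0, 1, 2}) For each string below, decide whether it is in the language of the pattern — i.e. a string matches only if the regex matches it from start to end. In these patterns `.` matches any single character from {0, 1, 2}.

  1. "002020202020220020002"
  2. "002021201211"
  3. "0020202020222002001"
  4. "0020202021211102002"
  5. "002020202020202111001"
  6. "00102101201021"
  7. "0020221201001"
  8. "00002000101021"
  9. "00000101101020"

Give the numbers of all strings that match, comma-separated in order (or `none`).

1 → match
2 → no match
3 → match
4 → match
5 → match
6 → match
7 → match
8 → match
9 → match

1, 3, 4, 5, 6, 7, 8, 9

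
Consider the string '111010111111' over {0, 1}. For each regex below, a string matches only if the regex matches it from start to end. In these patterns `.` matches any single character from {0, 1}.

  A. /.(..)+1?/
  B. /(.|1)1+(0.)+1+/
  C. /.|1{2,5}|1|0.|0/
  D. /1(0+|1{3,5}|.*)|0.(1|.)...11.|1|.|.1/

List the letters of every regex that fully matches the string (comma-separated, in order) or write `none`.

A → match
B → match
C → no match
D → match

A, B, D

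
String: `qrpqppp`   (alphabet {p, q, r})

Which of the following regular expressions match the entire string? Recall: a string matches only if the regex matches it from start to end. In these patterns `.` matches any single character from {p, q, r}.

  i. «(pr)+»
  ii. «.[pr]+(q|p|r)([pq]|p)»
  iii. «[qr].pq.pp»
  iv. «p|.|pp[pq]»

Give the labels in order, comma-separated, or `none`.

i → no match — must start with `pr`
ii → no match
iii → match
iv → no match

iii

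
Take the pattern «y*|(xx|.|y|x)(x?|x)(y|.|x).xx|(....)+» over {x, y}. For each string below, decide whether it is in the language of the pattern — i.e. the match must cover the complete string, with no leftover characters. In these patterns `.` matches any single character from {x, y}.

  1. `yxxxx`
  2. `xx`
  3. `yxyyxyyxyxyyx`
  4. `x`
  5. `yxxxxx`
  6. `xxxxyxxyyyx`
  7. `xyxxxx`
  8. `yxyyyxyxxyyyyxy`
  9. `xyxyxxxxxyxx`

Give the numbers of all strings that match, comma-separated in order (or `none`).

1 → match
2 → no match
3 → no match
4 → no match
5 → match
6 → no match
7 → no match
8 → no match
9 → match

1, 5, 9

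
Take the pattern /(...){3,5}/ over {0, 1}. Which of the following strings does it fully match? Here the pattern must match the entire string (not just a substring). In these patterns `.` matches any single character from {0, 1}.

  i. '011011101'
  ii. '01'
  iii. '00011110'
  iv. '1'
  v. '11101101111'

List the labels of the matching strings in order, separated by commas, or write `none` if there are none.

i → match
ii → no match
iii → no match
iv → no match
v → no match

i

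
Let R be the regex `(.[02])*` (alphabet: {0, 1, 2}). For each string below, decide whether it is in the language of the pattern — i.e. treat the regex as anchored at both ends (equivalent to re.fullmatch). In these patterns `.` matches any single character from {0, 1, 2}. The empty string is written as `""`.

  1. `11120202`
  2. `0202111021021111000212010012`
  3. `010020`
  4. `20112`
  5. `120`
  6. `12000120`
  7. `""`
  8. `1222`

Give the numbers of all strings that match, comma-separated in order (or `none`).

7, 8

1. `11120202` → no match
2 → no match
3. `010020` → no match
4. `20112` → no match
5. `120` → no match
6. `12000120` → no match
7. `""` → match
8. `1222` → match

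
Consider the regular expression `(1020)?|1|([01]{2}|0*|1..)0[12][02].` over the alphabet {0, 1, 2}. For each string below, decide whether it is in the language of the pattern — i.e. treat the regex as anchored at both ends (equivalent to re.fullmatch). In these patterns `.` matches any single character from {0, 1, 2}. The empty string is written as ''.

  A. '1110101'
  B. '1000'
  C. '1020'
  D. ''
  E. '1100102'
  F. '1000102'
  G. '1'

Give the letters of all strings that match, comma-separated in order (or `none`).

A, C, D, E, F, G

A → match
B → no match
C → match
D → match
E → match
F → match
G → match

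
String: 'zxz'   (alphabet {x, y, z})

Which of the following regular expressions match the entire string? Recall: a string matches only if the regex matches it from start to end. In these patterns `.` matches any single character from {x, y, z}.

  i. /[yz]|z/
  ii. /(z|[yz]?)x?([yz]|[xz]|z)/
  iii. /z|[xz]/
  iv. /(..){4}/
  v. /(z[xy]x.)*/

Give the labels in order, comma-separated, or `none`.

i → no match
ii → match
iii → no match
iv → no match
v → no match

ii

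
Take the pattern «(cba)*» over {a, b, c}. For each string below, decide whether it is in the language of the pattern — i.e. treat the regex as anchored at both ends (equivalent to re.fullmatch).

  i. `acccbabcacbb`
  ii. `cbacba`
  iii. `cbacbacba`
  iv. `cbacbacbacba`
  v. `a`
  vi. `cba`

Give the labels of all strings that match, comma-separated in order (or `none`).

ii, iii, iv, vi

i → no match
ii → match
iii → match
iv → match
v → no match
vi → match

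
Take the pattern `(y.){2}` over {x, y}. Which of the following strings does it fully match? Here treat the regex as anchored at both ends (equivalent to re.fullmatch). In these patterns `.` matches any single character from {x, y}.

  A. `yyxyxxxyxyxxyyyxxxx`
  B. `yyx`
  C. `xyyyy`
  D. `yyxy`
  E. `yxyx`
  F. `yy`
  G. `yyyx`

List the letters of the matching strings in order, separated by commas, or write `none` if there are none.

E, G

A → no match
B → no match
C → no match — must start with `y`
D → no match
E → match
F → no match
G → match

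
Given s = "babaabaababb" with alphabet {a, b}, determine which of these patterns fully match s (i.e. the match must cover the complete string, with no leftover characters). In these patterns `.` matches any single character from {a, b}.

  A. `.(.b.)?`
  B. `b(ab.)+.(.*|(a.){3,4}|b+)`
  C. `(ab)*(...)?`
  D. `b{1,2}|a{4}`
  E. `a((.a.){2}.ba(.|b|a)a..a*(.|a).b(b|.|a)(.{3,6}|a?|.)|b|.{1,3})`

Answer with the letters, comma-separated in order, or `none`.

B

A → no match
B → match
C → no match
D → no match
E → no match — must start with "a"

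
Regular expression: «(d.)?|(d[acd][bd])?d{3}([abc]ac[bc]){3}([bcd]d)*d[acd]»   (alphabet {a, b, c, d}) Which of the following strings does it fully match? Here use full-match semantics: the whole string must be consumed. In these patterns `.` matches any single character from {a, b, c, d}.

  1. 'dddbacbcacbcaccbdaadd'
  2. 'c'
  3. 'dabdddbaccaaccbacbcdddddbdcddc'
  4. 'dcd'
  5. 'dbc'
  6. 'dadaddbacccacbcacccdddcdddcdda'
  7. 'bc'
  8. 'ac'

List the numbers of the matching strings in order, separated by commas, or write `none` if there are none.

3

1 → no match
2 → no match
3 → match
4 → no match
5 → no match
6 → no match
7 → no match
8 → no match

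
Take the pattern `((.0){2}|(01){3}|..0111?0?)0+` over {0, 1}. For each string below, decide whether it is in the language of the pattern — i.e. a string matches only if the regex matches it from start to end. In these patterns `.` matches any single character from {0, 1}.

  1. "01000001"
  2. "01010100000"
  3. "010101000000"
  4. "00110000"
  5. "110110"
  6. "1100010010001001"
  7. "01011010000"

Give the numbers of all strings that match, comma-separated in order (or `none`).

1 → no match — must end with "0"
2 → match
3 → match
4 → no match
5 → match
6 → no match — must end with "0"
7 → no match

2, 3, 5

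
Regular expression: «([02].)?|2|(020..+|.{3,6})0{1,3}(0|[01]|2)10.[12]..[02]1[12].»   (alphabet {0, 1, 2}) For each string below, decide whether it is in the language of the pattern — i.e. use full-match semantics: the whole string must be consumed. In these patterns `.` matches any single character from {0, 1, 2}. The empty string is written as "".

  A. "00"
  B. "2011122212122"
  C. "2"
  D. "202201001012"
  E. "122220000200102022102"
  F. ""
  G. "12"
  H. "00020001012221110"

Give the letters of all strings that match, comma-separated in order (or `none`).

A → match
B → no match
C → match
D → no match
E → no match
F → match
G → no match
H → no match

A, C, F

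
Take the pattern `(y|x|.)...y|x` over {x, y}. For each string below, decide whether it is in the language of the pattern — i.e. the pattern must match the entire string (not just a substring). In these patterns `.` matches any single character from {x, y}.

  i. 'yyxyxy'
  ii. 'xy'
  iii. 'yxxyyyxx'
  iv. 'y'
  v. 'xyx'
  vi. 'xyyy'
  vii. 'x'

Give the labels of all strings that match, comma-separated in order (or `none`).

vii

i → no match
ii → no match
iii → no match
iv → no match
v → no match
vi → no match
vii → match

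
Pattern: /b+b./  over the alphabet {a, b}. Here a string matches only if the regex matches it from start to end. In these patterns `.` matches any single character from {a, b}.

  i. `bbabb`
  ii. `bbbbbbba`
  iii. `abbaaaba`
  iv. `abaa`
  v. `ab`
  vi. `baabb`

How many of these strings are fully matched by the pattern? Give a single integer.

i → no match
ii → match
iii → no match — must start with `b`
iv → no match — must start with `b`
v → no match — must start with `b`
vi → no match
Total matched: 1

1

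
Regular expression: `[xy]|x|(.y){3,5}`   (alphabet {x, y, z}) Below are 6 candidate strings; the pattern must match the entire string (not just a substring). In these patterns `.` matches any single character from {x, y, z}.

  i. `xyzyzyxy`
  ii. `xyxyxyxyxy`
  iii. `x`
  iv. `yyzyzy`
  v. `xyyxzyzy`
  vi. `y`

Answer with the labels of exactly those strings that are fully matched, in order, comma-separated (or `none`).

i, ii, iii, iv, vi

i → match
ii → match
iii → match
iv → match
v → no match
vi → match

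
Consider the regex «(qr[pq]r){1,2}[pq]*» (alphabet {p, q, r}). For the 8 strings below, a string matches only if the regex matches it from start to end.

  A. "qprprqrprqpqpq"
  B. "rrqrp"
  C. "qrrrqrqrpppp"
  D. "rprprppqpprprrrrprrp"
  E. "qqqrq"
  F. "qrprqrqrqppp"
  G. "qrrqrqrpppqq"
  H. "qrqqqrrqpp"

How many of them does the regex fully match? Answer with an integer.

A → no match — must start with "qr"
B → no match — must start with "qr"
C → no match
D → no match — must start with "qr"
E → no match — must start with "qr"
F → match
G → no match
H → no match
Total matched: 1

1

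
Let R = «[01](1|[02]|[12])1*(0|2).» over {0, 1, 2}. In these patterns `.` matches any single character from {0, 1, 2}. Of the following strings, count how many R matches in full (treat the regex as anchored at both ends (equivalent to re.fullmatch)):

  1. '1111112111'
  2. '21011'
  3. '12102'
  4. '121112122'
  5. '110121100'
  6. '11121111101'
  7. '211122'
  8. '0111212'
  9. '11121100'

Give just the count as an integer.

1 → no match
2 → no match
3 → match
4 → no match
5 → no match
6 → no match
7 → no match
8 → no match
9 → no match
Total matched: 1

1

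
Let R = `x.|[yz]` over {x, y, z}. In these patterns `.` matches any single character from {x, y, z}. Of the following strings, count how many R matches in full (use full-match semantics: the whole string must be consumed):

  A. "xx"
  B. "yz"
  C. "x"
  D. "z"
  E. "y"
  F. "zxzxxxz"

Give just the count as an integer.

3

A → match
B → no match
C → no match
D → match
E → match
F → no match
Total matched: 3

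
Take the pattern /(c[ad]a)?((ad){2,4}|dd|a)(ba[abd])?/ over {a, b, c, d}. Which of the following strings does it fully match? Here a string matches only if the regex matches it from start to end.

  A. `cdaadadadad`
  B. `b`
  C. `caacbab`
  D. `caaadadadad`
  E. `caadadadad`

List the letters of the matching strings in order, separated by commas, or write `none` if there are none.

A, D

A → match
B → no match
C → no match
D → match
E → no match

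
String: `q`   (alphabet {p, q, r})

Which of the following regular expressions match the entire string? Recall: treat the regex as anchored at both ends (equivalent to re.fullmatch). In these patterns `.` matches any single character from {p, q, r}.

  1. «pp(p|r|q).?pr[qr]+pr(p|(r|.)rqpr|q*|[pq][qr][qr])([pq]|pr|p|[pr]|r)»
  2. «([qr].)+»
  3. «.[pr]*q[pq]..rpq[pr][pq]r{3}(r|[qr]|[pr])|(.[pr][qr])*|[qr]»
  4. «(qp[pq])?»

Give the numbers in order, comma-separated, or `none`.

3

1 → no match — must start with `pp`
2 → no match
3 → match
4 → no match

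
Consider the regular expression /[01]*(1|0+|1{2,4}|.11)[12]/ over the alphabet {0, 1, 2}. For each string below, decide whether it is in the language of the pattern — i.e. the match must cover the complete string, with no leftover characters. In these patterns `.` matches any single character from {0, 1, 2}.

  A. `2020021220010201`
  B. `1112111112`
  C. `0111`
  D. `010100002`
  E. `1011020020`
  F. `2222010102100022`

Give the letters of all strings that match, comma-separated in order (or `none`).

C, D

A → no match
B → no match
C → match
D → match
E → no match
F → no match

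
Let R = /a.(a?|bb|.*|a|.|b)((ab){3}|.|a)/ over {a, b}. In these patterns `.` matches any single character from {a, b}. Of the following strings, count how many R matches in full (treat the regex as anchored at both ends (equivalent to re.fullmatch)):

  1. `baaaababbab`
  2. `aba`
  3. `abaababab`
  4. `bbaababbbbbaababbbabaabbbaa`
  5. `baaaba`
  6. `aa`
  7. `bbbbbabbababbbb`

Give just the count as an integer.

2

1 → no match — must start with `a`
2 → match
3 → match
4 → no match — must start with `a`
5 → no match — must start with `a`
6 → no match
7 → no match — must start with `a`
Total matched: 2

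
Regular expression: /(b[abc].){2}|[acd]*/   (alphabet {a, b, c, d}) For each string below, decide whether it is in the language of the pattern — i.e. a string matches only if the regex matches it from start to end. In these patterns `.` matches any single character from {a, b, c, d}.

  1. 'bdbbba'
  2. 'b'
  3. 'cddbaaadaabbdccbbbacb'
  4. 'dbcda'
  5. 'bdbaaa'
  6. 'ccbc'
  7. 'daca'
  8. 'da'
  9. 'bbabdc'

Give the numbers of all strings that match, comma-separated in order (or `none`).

1 → no match
2 → no match
3 → no match
4 → no match
5 → no match
6 → no match
7 → match
8 → match
9 → no match

7, 8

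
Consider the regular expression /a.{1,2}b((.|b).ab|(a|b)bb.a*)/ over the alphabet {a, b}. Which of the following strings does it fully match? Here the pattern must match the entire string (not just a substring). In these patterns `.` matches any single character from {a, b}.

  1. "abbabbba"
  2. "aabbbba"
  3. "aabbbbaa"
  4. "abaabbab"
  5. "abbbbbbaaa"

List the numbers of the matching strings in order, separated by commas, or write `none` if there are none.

1 → match
2 → match
3 → match
4 → no match
5 → match

1, 2, 3, 5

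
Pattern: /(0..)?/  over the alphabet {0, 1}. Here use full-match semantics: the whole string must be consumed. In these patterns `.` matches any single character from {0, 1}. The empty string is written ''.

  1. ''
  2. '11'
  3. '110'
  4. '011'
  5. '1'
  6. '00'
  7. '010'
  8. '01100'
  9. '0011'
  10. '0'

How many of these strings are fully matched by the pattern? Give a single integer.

1 → match
2 → no match
3 → no match
4 → match
5 → no match
6 → no match
7 → match
8 → no match
9 → no match
10 → no match
Total matched: 3

3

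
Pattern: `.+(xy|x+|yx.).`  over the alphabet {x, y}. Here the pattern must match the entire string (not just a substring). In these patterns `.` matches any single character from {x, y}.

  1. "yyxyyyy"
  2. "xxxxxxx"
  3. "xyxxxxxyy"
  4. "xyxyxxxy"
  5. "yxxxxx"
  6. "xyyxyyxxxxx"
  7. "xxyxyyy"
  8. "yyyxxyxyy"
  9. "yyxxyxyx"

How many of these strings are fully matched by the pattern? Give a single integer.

1 → no match
2 → match
3 → match
4 → match
5 → match
6 → match
7 → no match
8 → match
9 → match
Total matched: 7

7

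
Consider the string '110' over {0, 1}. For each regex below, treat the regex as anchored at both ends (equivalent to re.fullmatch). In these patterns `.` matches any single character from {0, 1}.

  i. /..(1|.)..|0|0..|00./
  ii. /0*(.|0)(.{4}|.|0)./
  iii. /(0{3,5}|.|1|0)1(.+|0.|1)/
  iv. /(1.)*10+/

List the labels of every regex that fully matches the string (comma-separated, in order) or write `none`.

ii, iii

i → no match
ii → match
iii → match
iv → no match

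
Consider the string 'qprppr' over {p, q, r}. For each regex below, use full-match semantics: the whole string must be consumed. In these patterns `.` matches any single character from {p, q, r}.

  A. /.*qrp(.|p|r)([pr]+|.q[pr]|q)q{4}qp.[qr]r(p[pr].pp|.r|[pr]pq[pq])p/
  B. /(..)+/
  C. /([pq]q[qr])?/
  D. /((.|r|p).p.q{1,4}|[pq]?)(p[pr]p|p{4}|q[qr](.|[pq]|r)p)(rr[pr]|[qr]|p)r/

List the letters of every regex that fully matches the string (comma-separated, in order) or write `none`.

B, D

A → no match — must end with 'p'
B → match
C → no match
D → match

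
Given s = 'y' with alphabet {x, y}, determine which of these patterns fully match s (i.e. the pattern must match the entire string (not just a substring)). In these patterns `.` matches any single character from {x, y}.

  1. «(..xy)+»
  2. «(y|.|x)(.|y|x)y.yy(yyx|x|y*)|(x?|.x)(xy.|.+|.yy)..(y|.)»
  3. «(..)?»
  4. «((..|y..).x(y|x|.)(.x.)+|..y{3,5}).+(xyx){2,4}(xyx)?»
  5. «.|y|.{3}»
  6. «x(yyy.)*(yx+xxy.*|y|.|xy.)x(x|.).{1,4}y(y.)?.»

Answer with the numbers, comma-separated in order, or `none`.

5

1 → no match — must end with 'xy'
2 → no match
3 → no match
4 → no match
5 → match
6 → no match — must start with 'x'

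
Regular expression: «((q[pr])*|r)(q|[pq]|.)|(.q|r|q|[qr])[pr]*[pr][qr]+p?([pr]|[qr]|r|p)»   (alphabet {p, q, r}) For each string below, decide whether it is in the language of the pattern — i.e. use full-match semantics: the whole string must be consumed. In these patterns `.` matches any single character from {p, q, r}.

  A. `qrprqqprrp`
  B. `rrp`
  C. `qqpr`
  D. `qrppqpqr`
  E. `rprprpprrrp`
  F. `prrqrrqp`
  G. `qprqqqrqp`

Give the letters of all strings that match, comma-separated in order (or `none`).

A → no match
B → no match
C → no match
D → no match
E → match
F → no match
G → match

E, G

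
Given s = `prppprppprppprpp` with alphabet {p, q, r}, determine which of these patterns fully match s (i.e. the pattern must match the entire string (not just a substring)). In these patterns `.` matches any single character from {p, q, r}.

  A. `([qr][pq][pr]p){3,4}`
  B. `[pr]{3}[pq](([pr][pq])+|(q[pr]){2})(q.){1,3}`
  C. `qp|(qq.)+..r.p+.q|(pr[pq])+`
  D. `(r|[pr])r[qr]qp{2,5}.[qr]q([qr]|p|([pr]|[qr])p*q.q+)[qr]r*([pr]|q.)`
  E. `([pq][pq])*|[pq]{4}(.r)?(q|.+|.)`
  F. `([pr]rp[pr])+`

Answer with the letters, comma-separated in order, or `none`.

A → no match
B → no match
C → no match
D → no match
E → no match
F → match

F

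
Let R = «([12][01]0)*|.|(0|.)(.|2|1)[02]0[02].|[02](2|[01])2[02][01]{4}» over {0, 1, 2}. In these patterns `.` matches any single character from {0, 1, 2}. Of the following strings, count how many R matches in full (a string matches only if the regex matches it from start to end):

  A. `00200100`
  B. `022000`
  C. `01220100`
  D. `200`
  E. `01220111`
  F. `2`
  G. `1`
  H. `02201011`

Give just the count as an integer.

A. `00200100` → match
B. `022000` → match
C. `01220100` → match
D. `200` → match
E. `01220111` → match
F. `2` → match
G. `1` → match
H. `02201011` → match
Total matched: 8

8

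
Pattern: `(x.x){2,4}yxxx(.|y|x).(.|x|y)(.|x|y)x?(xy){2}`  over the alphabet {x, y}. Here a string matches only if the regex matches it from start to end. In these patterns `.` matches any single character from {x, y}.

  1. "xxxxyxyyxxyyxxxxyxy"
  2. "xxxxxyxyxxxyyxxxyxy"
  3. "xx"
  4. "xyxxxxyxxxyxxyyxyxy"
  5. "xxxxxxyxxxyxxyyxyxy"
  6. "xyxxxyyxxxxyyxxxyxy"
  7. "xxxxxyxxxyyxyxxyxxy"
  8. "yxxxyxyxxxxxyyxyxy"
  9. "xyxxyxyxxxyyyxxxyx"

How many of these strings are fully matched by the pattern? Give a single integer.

1 → no match
2 → no match
3. "xx" → no match — must end with "xy"
4 → no match
5 → no match
6 → no match
7 → no match
8 → no match — must start with "x"
9 → no match — must end with "xy"
Total matched: 0

0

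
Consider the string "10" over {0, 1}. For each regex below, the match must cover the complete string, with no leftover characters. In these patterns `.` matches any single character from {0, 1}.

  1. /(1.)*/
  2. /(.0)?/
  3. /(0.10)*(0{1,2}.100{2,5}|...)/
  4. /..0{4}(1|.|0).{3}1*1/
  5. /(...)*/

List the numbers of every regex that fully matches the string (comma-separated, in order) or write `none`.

1 → match
2 → match
3 → no match
4 → no match — must end with "1"
5 → no match

1, 2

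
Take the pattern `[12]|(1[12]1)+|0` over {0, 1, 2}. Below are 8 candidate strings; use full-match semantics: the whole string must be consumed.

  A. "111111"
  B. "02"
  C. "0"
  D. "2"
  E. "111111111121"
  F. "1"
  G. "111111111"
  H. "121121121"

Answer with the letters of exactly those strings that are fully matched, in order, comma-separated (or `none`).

A → match
B → no match
C → match
D → match
E → match
F → match
G → match
H → match

A, C, D, E, F, G, H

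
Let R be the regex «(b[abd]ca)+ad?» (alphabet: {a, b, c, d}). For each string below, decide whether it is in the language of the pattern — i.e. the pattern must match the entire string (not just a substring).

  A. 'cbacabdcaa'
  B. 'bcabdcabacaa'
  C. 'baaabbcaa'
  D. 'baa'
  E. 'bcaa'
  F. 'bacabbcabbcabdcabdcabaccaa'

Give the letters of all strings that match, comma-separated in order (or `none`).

A → no match — must start with 'b'
B → no match
C → no match
D → no match
E → no match
F → no match

none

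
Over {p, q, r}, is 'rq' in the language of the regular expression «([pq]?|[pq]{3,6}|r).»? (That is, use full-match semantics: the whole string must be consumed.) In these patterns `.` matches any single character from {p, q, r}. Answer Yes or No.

Yes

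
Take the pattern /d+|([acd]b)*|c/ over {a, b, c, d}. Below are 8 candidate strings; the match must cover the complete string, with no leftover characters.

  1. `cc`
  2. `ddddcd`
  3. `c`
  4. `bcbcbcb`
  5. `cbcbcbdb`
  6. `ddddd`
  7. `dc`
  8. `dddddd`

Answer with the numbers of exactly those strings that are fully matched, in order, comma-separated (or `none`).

3, 5, 6, 8

1. `cc` → no match
2. `ddddcd` → no match
3. `c` → match
4. `bcbcbcb` → no match
5. `cbcbcbdb` → match
6. `ddddd` → match
7. `dc` → no match
8. `dddddd` → match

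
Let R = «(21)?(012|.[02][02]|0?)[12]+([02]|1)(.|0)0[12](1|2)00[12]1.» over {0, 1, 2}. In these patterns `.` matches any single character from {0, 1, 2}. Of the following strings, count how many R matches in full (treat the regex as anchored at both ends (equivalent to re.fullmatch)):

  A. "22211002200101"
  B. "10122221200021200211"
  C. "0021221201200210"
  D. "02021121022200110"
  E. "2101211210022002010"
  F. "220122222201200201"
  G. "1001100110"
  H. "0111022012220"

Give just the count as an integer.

A → no match
B → no match
C → match
D → no match
E → no match
F → no match
G → no match
H → no match
Total matched: 1

1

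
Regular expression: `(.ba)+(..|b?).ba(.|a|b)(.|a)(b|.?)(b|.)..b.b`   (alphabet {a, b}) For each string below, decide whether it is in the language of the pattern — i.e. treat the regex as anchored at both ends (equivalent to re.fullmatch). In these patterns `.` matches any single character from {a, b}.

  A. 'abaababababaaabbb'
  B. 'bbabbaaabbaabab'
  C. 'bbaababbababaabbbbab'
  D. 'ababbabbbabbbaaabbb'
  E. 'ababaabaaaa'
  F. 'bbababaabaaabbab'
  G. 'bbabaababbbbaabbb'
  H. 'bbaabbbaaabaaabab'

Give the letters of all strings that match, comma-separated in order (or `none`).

A → match
B → match
C → match
D → match
E → no match — must end with 'b'
F → match
G → match
H → match

A, B, C, D, F, G, H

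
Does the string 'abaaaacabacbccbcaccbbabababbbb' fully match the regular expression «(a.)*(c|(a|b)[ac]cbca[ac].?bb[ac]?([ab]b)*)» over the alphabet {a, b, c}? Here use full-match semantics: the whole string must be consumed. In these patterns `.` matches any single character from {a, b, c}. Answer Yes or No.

No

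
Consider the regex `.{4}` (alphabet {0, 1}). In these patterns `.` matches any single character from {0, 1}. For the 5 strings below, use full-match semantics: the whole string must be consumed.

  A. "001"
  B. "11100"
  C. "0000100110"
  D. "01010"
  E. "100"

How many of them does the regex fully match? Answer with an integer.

0

A → no match
B → no match
C → no match
D → no match
E → no match
Total matched: 0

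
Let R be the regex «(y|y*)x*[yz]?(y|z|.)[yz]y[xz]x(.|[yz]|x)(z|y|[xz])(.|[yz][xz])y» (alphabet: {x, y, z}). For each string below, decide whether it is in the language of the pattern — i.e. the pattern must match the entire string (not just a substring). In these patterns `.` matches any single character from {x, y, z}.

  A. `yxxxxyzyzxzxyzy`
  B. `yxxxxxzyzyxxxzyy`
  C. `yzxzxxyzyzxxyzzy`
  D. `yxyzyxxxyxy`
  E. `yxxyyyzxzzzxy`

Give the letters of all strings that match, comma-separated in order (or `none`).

A, B, D, E

A → match
B → match
C → no match
D → match
E → match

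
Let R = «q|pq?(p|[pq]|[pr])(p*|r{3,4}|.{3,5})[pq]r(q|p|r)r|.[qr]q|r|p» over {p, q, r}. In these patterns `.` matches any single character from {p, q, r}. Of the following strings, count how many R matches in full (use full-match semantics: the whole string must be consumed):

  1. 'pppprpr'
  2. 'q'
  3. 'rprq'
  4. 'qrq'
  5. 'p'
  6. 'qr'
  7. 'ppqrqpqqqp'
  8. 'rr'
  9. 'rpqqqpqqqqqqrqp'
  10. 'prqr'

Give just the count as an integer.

4

1 → match
2 → match
3 → no match
4 → match
5 → match
6 → no match
7 → no match
8 → no match
9 → no match
10 → no match
Total matched: 4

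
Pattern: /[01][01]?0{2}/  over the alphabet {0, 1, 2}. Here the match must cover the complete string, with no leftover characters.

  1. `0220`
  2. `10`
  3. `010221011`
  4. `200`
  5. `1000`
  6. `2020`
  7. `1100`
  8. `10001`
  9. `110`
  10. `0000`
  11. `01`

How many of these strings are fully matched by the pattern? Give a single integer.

3

1. `0220` → no match
2. `10` → no match
3. `010221011` → no match — must end with `0`
4. `200` → no match
5. `1000` → match
6. `2020` → no match
7. `1100` → match
8. `10001` → no match — must end with `0`
9. `110` → no match
10. `0000` → match
11. `01` → no match — must end with `0`
Total matched: 3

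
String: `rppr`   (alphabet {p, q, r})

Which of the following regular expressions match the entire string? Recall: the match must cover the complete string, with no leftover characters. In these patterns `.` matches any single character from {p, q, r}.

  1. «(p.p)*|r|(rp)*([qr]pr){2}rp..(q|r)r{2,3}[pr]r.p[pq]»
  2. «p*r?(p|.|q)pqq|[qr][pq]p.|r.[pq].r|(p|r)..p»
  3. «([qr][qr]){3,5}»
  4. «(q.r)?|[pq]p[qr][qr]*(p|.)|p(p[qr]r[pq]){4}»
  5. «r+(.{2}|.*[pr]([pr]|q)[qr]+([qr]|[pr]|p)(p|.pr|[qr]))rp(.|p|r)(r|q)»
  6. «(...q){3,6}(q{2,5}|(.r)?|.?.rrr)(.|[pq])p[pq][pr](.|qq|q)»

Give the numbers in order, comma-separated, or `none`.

1 → no match
2 → match
3 → no match
4 → no match
5 → no match
6 → no match

2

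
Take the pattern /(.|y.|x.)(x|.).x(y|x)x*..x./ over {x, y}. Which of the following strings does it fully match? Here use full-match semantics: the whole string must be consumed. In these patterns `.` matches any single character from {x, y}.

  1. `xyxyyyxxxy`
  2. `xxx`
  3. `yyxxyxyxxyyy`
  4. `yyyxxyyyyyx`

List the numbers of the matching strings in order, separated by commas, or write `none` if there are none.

1 → no match
2 → no match
3 → no match
4 → no match

none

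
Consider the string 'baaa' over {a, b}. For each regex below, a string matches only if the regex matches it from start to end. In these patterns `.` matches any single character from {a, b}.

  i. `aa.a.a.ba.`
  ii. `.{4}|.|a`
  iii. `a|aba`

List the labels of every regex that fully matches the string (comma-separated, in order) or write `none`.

ii

i → no match — must start with 'aa'
ii → match
iii → no match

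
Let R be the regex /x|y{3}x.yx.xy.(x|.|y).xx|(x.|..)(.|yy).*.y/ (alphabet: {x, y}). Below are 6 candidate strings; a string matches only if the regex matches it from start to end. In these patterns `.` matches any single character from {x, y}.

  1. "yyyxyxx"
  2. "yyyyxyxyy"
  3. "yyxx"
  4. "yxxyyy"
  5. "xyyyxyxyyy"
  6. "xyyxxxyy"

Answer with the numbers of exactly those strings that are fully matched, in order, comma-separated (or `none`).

1. "yyyxyxx" → no match
2. "yyyyxyxyy" → match
3. "yyxx" → no match
4. "yxxyyy" → match
5. "xyyyxyxyyy" → match
6. "xyyxxxyy" → match

2, 4, 5, 6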